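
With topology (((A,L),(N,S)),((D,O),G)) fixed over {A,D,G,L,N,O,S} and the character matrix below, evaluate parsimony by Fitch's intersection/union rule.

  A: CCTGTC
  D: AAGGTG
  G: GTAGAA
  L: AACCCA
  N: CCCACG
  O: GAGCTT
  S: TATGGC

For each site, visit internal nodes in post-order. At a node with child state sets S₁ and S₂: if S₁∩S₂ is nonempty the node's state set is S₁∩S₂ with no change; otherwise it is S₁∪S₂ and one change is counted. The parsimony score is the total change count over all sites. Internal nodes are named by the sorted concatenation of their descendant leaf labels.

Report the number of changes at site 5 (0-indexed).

5

site 0, node AL: A={C} ∪ L={A} → {A,C} (+1)
site 0, node NS: N={C} ∪ S={T} → {C,T} (+1)
site 0, node ALNS: AL={A,C} ∩ NS={C,T} → {C} (+0)
site 0, node DO: D={A} ∪ O={G} → {A,G} (+1)
site 0, node DGO: DO={A,G} ∩ G={G} → {G} (+0)
site 0, node ADGLNOS: ALNS={C} ∪ DGO={G} → {C,G} (+1)
site 1, node AL: A={C} ∪ L={A} → {A,C} (+1)
site 1, node NS: N={C} ∪ S={A} → {A,C} (+1)
site 1, node ALNS: AL={A,C} ∩ NS={A,C} → {A,C} (+0)
site 1, node DO: D={A} ∩ O={A} → {A} (+0)
site 1, node DGO: DO={A} ∪ G={T} → {A,T} (+1)
site 1, node ADGLNOS: ALNS={A,C} ∩ DGO={A,T} → {A} (+0)
site 2, node AL: A={T} ∪ L={C} → {C,T} (+1)
site 2, node NS: N={C} ∪ S={T} → {C,T} (+1)
site 2, node ALNS: AL={C,T} ∩ NS={C,T} → {C,T} (+0)
site 2, node DO: D={G} ∩ O={G} → {G} (+0)
site 2, node DGO: DO={G} ∪ G={A} → {A,G} (+1)
site 2, node ADGLNOS: ALNS={C,T} ∪ DGO={A,G} → {A,C,G,T} (+1)
site 3, node AL: A={G} ∪ L={C} → {C,G} (+1)
site 3, node NS: N={A} ∪ S={G} → {A,G} (+1)
site 3, node ALNS: AL={C,G} ∩ NS={A,G} → {G} (+0)
site 3, node DO: D={G} ∪ O={C} → {C,G} (+1)
site 3, node DGO: DO={C,G} ∩ G={G} → {G} (+0)
site 3, node ADGLNOS: ALNS={G} ∩ DGO={G} → {G} (+0)
site 4, node AL: A={T} ∪ L={C} → {C,T} (+1)
site 4, node NS: N={C} ∪ S={G} → {C,G} (+1)
site 4, node ALNS: AL={C,T} ∩ NS={C,G} → {C} (+0)
site 4, node DO: D={T} ∩ O={T} → {T} (+0)
site 4, node DGO: DO={T} ∪ G={A} → {A,T} (+1)
site 4, node ADGLNOS: ALNS={C} ∪ DGO={A,T} → {A,C,T} (+1)
site 5, node AL: A={C} ∪ L={A} → {A,C} (+1)
site 5, node NS: N={G} ∪ S={C} → {C,G} (+1)
site 5, node ALNS: AL={A,C} ∩ NS={C,G} → {C} (+0)
site 5, node DO: D={G} ∪ O={T} → {G,T} (+1)
site 5, node DGO: DO={G,T} ∪ G={A} → {A,G,T} (+1)
site 5, node ADGLNOS: ALNS={C} ∪ DGO={A,G,T} → {A,C,G,T} (+1)
per-site changes: [4, 3, 4, 3, 4, 5]; total = 23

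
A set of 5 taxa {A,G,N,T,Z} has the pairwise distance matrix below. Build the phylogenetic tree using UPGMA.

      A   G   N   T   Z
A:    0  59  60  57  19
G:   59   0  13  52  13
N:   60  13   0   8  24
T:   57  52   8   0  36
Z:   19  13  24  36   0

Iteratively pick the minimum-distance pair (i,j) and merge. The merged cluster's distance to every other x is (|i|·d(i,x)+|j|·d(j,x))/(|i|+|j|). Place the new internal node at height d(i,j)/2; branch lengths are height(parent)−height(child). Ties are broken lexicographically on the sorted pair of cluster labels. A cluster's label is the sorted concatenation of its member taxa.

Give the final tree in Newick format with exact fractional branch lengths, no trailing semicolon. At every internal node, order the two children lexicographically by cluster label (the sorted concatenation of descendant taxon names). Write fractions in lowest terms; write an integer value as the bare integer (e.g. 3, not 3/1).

1. join N+T (d=8) ⇒ NT; edges |N|=4, |T|=4
  updated: d(A,NT)=117/2, d(G,NT)=65/2, d(NT,Z)=30
2. join G+Z (d=13) ⇒ GZ; edges |G|=13/2, |Z|=13/2
  updated: d(A,GZ)=39, d(GZ,NT)=125/4
3. join GZ+NT (d=125/4) ⇒ GNTZ; edges |GZ|=73/8, |NT|=93/8
  updated: d(A,GNTZ)=195/4
4. join A+GNTZ (d=195/4) ⇒ AGNTZ; edges |A|=195/8, |GNTZ|=35/4
final tree: (A:195/8,((G:13/2,Z:13/2):73/8,(N:4,T:4):93/8):35/4)
total length: 599/8

(A:195/8,((G:13/2,Z:13/2):73/8,(N:4,T:4):93/8):35/4)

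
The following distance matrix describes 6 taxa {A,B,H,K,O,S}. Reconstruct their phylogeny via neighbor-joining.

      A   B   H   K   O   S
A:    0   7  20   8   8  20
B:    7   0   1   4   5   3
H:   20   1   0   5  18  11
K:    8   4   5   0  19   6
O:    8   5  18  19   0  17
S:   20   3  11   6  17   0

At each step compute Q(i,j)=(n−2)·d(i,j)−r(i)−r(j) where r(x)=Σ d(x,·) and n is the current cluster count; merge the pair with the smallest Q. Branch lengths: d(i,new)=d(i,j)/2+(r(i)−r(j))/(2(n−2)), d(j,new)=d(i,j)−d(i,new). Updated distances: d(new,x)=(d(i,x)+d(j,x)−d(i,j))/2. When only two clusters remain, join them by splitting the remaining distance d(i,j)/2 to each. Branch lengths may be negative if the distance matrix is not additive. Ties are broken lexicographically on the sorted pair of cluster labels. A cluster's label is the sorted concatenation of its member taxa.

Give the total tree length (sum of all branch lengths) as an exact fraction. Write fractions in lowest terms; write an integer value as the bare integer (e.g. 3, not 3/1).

381/16

1. join A+O (d=8, Q=-98) ⇒ AO; edges |A|=7/2, |O|=9/2
  updated: d(AO,B)=2, d(AO,H)=15, d(AO,K)=19/2, d(AO,S)=29/2
2. join AO+B (d=2, Q=-45) ⇒ ABO; edges |AO|=37/6, |B|=-25/6
  updated: d(ABO,H)=7, d(ABO,K)=23/4, d(ABO,S)=31/4
3. join ABO+S (d=31/4, Q=-119/4) ⇒ ABOS; edges |ABO|=45/16, |S|=79/16
  updated: d(ABOS,H)=41/8, d(ABOS,K)=2
4. join ABOS+H (d=41/8, Q=-97/8) ⇒ ABHOS; edges |ABOS|=17/16, |H|=65/16
  updated: d(ABHOS,K)=15/16
5. join ABHOS+K (d=15/16) ⇒ ABHKOS; edges |ABHOS|=15/32, |K|=15/32
final tree: (((((A:7/2,O:9/2):37/6,B:-25/6):45/16,S:79/16):17/16,H:65/16):15/32,K:15/32)
total length: 381/16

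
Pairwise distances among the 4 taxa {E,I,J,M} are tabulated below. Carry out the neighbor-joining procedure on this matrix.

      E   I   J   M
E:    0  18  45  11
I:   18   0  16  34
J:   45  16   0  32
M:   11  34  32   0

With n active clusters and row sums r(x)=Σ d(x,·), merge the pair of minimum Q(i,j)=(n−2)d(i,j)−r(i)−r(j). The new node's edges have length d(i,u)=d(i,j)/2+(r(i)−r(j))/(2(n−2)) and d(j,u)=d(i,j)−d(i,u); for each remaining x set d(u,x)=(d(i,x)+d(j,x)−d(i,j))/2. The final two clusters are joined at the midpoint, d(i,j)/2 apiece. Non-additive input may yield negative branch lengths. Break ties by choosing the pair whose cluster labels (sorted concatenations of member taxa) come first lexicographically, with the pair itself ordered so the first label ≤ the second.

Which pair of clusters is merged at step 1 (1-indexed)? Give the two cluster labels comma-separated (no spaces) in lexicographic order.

E,M

step 1: merge (E,M) at d=11, Q=-129; branch lengths E→19/4, M→25/4; new cluster EM
  updated: d(EM,I)=41/2, d(EM,J)=33
step 2: merge (EM,I) at d=41/2, Q=-139/2; branch lengths EM→75/4, I→7/4; new cluster EIM
  updated: d(EIM,J)=57/4
step 3: merge (EIM,J) at d=57/4; branch lengths EIM→57/8, J→57/8; new cluster EIJM
final tree: (((E:19/4,M:25/4):75/4,I:7/4):57/8,J:57/8)
total length: 183/4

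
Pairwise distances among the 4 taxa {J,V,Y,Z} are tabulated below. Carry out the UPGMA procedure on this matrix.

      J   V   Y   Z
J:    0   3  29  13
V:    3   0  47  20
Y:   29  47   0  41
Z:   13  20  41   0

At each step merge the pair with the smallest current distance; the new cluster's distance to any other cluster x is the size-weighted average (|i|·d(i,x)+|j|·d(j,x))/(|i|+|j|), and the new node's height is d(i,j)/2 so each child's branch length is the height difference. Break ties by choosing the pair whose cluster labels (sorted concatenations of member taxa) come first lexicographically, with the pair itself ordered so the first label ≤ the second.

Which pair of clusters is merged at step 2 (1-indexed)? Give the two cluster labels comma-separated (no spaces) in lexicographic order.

1. join J+V (d=3) ⇒ JV; edges |J|=3/2, |V|=3/2
  updated: d(JV,Y)=38, d(JV,Z)=33/2
2. join JV+Z (d=33/2) ⇒ JVZ; edges |JV|=27/4, |Z|=33/4
  updated: d(JVZ,Y)=39
3. join JVZ+Y (d=39) ⇒ JVYZ; edges |JVZ|=45/4, |Y|=39/2
final tree: (((J:3/2,V:3/2):27/4,Z:33/4):45/4,Y:39/2)
total length: 195/4

JV,Z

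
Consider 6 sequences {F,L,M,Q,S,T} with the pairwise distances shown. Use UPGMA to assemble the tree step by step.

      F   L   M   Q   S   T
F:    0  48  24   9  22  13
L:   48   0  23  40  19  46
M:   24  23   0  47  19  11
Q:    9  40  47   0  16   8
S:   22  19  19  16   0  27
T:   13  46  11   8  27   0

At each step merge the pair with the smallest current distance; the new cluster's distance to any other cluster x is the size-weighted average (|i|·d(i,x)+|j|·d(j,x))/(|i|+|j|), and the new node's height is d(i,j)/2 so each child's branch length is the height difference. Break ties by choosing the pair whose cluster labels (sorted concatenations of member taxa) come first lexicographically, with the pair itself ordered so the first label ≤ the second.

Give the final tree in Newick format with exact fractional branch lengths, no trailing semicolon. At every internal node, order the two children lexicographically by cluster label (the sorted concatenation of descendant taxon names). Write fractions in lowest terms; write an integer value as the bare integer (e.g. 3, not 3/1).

((F:11/2,(Q:4,T:4):3/2):91/9,((L:19/2,S:19/2):1,M:21/2):46/9)

iteration 1: select Q,T (d=8); attach at lengths (4, 4); label the merged cluster QT
  updated: d(F,QT)=11, d(L,QT)=43, d(M,QT)=29, d(QT,S)=43/2
iteration 2: select F,QT (d=11); attach at lengths (11/2, 3/2); label the merged cluster FQT
  updated: d(FQT,L)=134/3, d(FQT,M)=82/3, d(FQT,S)=65/3
iteration 3: select L,S (d=19); attach at lengths (19/2, 19/2); label the merged cluster LS
  updated: d(FQT,LS)=199/6, d(LS,M)=21
iteration 4: select LS,M (d=21); attach at lengths (1, 21/2); label the merged cluster LMS
  updated: d(FQT,LMS)=281/9
iteration 5: select FQT,LMS (d=281/9); attach at lengths (91/9, 46/9); label the merged cluster FLMQST
final tree: ((F:11/2,(Q:4,T:4):3/2):91/9,((L:19/2,S:19/2):1,M:21/2):46/9)
total length: 1093/18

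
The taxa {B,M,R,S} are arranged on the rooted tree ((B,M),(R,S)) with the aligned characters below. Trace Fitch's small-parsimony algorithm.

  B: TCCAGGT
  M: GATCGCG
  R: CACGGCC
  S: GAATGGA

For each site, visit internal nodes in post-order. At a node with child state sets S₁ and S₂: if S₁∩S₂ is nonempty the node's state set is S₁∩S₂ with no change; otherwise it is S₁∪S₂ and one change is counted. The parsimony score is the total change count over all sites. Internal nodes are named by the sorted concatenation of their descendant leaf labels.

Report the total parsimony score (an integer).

13

site 0, node BM: B={T} ∪ M={G} → {G,T} (+1)
site 0, node RS: R={C} ∪ S={G} → {C,G} (+1)
site 0, node BMRS: BM={G,T} ∩ RS={C,G} → {G} (+0)
site 1, node BM: B={C} ∪ M={A} → {A,C} (+1)
site 1, node RS: R={A} ∩ S={A} → {A} (+0)
site 1, node BMRS: BM={A,C} ∩ RS={A} → {A} (+0)
site 2, node BM: B={C} ∪ M={T} → {C,T} (+1)
site 2, node RS: R={C} ∪ S={A} → {A,C} (+1)
site 2, node BMRS: BM={C,T} ∩ RS={A,C} → {C} (+0)
site 3, node BM: B={A} ∪ M={C} → {A,C} (+1)
site 3, node RS: R={G} ∪ S={T} → {G,T} (+1)
site 3, node BMRS: BM={A,C} ∪ RS={G,T} → {A,C,G,T} (+1)
site 4, node BM: B={G} ∩ M={G} → {G} (+0)
site 4, node RS: R={G} ∩ S={G} → {G} (+0)
site 4, node BMRS: BM={G} ∩ RS={G} → {G} (+0)
site 5, node BM: B={G} ∪ M={C} → {C,G} (+1)
site 5, node RS: R={C} ∪ S={G} → {C,G} (+1)
site 5, node BMRS: BM={C,G} ∩ RS={C,G} → {C,G} (+0)
site 6, node BM: B={T} ∪ M={G} → {G,T} (+1)
site 6, node RS: R={C} ∪ S={A} → {A,C} (+1)
site 6, node BMRS: BM={G,T} ∪ RS={A,C} → {A,C,G,T} (+1)
per-site changes: [2, 1, 2, 3, 0, 2, 3]; total = 13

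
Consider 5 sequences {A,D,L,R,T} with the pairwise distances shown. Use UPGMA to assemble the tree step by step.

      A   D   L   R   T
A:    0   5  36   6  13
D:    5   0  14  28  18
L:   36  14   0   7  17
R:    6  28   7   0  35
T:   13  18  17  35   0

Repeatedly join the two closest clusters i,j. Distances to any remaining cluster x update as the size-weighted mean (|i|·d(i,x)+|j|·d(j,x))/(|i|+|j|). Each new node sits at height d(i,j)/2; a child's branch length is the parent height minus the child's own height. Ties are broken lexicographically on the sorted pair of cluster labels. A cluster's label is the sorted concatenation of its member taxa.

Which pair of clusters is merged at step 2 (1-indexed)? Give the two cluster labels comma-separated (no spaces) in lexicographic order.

step 1: merge (A,D) at d=5; branch lengths A→5/2, D→5/2; new cluster AD
  updated: d(AD,L)=25, d(AD,R)=17, d(AD,T)=31/2
step 2: merge (L,R) at d=7; branch lengths L→7/2, R→7/2; new cluster LR
  updated: d(AD,LR)=21, d(LR,T)=26
step 3: merge (AD,T) at d=31/2; branch lengths AD→21/4, T→31/4; new cluster ADT
  updated: d(ADT,LR)=68/3
step 4: merge (ADT,LR) at d=68/3; branch lengths ADT→43/12, LR→47/6; new cluster ADLRT
final tree: (((A:5/2,D:5/2):21/4,T:31/4):43/12,(L:7/2,R:7/2):47/6)
total length: 437/12

L,R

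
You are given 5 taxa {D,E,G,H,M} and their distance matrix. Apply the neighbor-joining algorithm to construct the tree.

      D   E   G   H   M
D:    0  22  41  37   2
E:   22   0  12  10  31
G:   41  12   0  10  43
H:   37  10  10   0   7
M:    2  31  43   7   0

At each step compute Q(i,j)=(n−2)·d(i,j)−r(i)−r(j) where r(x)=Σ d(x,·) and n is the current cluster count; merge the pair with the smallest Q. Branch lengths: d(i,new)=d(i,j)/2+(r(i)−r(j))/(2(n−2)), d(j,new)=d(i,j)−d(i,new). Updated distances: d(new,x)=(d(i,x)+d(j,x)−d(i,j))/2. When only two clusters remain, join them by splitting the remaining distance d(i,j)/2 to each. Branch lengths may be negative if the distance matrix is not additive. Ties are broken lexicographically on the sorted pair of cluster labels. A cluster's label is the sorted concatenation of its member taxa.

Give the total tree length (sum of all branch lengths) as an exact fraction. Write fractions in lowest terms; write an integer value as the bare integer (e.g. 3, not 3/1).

321/8

iteration 1: select D,M (d=2, Q=-179); attach at lengths (25/6, -13/6); label the merged cluster DM
  updated: d(DM,E)=51/2, d(DM,G)=41, d(DM,H)=21
iteration 2: select DM,H (d=21, Q=-173/2); attach at lengths (177/8, -9/8); label the merged cluster DHM
  updated: d(DHM,E)=29/4, d(DHM,G)=15
iteration 3: select DHM,E (d=29/4, Q=-137/4); attach at lengths (41/8, 17/8); label the merged cluster DEHM
  updated: d(DEHM,G)=79/8
iteration 4: select DEHM,G (d=79/8); attach at lengths (79/16, 79/16); label the merged cluster DEGHM
final tree: ((((D:25/6,M:-13/6):177/8,H:-9/8):41/8,E:17/8):79/16,G:79/16)
total length: 321/8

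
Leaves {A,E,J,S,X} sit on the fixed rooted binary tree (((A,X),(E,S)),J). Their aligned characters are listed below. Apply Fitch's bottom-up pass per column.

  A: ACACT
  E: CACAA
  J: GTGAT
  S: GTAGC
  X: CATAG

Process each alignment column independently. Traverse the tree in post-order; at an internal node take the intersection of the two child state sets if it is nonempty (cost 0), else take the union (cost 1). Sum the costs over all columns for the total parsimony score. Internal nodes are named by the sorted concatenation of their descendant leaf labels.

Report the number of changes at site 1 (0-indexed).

site 0, node AX: A={A} ∪ X={C} → {A,C} (+1)
site 0, node ES: E={C} ∪ S={G} → {C,G} (+1)
site 0, node AESX: AX={A,C} ∩ ES={C,G} → {C} (+0)
site 0, node AEJSX: AESX={C} ∪ J={G} → {C,G} (+1)
site 1, node AX: A={C} ∪ X={A} → {A,C} (+1)
site 1, node ES: E={A} ∪ S={T} → {A,T} (+1)
site 1, node AESX: AX={A,C} ∩ ES={A,T} → {A} (+0)
site 1, node AEJSX: AESX={A} ∪ J={T} → {A,T} (+1)
site 2, node AX: A={A} ∪ X={T} → {A,T} (+1)
site 2, node ES: E={C} ∪ S={A} → {A,C} (+1)
site 2, node AESX: AX={A,T} ∩ ES={A,C} → {A} (+0)
site 2, node AEJSX: AESX={A} ∪ J={G} → {A,G} (+1)
site 3, node AX: A={C} ∪ X={A} → {A,C} (+1)
site 3, node ES: E={A} ∪ S={G} → {A,G} (+1)
site 3, node AESX: AX={A,C} ∩ ES={A,G} → {A} (+0)
site 3, node AEJSX: AESX={A} ∩ J={A} → {A} (+0)
site 4, node AX: A={T} ∪ X={G} → {G,T} (+1)
site 4, node ES: E={A} ∪ S={C} → {A,C} (+1)
site 4, node AESX: AX={G,T} ∪ ES={A,C} → {A,C,G,T} (+1)
site 4, node AEJSX: AESX={A,C,G,T} ∩ J={T} → {T} (+0)
per-site changes: [3, 3, 3, 2, 3]; total = 14

3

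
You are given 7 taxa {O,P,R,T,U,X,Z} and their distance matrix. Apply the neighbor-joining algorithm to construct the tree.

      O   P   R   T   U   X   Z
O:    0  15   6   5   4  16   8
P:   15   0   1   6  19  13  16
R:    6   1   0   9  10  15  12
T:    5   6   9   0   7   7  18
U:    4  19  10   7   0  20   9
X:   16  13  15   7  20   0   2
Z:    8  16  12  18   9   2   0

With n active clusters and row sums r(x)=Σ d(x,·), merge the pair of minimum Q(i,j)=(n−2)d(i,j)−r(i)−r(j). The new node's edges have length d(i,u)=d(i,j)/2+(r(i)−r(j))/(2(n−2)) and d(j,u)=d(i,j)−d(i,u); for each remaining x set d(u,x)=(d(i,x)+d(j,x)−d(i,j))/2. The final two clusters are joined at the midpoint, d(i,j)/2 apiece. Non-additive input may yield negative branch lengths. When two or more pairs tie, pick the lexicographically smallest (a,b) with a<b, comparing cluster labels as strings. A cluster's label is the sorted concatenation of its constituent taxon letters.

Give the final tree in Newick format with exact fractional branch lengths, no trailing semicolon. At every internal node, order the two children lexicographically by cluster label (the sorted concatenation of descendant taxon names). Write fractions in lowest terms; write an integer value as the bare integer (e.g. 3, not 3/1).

((((O:7/12,U:41/12):39/16,T:25/16):23/16,(P:5/2,R:-3/2):81/16):119/32,(X:9/5,Z:1/5):119/32)

step 1: merge (X,Z) at d=2, Q=-128; branch lengths X→9/5, Z→1/5; new cluster XZ
  updated: d(O,XZ)=11, d(P,XZ)=27/2, d(R,XZ)=25/2, d(T,XZ)=23/2, d(U,XZ)=27/2
step 2: merge (P,R) at d=1, Q=-89; branch lengths P→5/2, R→-3/2; new cluster PR
  updated: d(O,PR)=10, d(PR,T)=7, d(PR,U)=14, d(PR,XZ)=25/2
step 3: merge (O,U) at d=4, Q=-113/2; branch lengths O→7/12, U→41/12; new cluster OU
  updated: d(OU,PR)=10, d(OU,T)=4, d(OU,XZ)=41/4
step 4: merge (OU,T) at d=4, Q=-155/4; branch lengths OU→39/16, T→25/16; new cluster OTU
  updated: d(OTU,PR)=13/2, d(OTU,XZ)=71/8
step 5: merge (OTU,PR) at d=13/2, Q=-223/8; branch lengths OTU→23/16, PR→81/16; new cluster OPRTU
  updated: d(OPRTU,XZ)=119/16
step 6: merge (OPRTU,XZ) at d=119/16; branch lengths OPRTU→119/32, XZ→119/32; new cluster OPRTUXZ
final tree: ((((O:7/12,U:41/12):39/16,T:25/16):23/16,(P:5/2,R:-3/2):81/16):119/32,(X:9/5,Z:1/5):119/32)
total length: 399/16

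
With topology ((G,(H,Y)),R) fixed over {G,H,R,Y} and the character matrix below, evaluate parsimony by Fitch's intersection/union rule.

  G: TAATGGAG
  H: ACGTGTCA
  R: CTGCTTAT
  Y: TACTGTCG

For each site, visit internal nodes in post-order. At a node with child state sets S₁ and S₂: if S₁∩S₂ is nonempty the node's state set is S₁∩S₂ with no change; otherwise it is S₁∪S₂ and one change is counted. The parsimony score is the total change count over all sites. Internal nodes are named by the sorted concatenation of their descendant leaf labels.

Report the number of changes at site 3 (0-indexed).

1

HY@0: {A} ∪ {T} = {A,T} (union, +1)
GHY@0: {T} ∩ {A,T} = {T} (intersection, +0)
GHRY@0: {T} ∪ {C} = {C,T} (union, +1)
HY@1: {C} ∪ {A} = {A,C} (union, +1)
GHY@1: {A} ∩ {A,C} = {A} (intersection, +0)
GHRY@1: {A} ∪ {T} = {A,T} (union, +1)
HY@2: {G} ∪ {C} = {C,G} (union, +1)
GHY@2: {A} ∪ {C,G} = {A,C,G} (union, +1)
GHRY@2: {A,C,G} ∩ {G} = {G} (intersection, +0)
HY@3: {T} ∩ {T} = {T} (intersection, +0)
GHY@3: {T} ∩ {T} = {T} (intersection, +0)
GHRY@3: {T} ∪ {C} = {C,T} (union, +1)
HY@4: {G} ∩ {G} = {G} (intersection, +0)
GHY@4: {G} ∩ {G} = {G} (intersection, +0)
GHRY@4: {G} ∪ {T} = {G,T} (union, +1)
HY@5: {T} ∩ {T} = {T} (intersection, +0)
GHY@5: {G} ∪ {T} = {G,T} (union, +1)
GHRY@5: {G,T} ∩ {T} = {T} (intersection, +0)
HY@6: {C} ∩ {C} = {C} (intersection, +0)
GHY@6: {A} ∪ {C} = {A,C} (union, +1)
GHRY@6: {A,C} ∩ {A} = {A} (intersection, +0)
HY@7: {A} ∪ {G} = {A,G} (union, +1)
GHY@7: {G} ∩ {A,G} = {G} (intersection, +0)
GHRY@7: {G} ∪ {T} = {G,T} (union, +1)
per-site changes: [2, 2, 2, 1, 1, 1, 1, 2]; total = 12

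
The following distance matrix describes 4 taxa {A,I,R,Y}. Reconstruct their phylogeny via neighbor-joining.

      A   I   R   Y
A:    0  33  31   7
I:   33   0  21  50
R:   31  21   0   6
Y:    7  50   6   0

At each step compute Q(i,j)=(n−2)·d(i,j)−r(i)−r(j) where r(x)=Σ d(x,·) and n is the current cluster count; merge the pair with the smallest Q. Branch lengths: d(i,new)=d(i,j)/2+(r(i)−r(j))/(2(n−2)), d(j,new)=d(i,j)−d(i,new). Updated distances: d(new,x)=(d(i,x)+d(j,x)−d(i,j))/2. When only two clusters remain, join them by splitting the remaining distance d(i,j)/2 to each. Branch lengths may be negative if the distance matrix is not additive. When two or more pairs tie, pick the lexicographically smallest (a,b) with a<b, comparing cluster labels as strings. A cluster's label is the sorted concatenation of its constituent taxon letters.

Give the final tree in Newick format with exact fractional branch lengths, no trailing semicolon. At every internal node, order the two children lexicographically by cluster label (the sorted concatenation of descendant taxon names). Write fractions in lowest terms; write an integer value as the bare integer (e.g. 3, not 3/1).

step 1: merge (A,Y) at d=7, Q=-120; branch lengths A→11/2, Y→3/2; new cluster AY
  updated: d(AY,I)=38, d(AY,R)=15
step 2: merge (AY,I) at d=38, Q=-74; branch lengths AY→16, I→22; new cluster AIY
  updated: d(AIY,R)=-1
step 3: merge (AIY,R) at d=-1; branch lengths AIY→-1/2, R→-1/2; new cluster AIRY
final tree: (((A:11/2,Y:3/2):16,I:22):-1/2,R:-1/2)
total length: 44

(((A:11/2,Y:3/2):16,I:22):-1/2,R:-1/2)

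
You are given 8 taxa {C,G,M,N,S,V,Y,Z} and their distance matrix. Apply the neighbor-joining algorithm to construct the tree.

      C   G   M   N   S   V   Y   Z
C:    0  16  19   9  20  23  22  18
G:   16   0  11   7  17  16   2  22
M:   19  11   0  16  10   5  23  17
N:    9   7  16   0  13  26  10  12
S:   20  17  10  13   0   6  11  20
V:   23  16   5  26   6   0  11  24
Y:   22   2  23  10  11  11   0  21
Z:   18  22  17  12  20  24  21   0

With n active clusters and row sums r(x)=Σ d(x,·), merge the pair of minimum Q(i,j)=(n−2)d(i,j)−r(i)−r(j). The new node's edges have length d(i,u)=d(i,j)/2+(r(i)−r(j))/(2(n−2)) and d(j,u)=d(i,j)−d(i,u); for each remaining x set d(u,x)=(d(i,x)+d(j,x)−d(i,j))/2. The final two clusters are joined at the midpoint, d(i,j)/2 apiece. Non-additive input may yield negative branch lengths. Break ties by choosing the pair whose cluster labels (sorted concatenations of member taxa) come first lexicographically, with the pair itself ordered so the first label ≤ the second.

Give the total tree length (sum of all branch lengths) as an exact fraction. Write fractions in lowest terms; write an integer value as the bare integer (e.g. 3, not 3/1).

1. join M+V (d=5, Q=-182) ⇒ MV; edges |M|=5/3, |V|=10/3
  updated: d(C,MV)=37/2, d(G,MV)=11, d(MV,N)=37/2, d(MV,S)=11/2, d(MV,Y)=29/2, d(MV,Z)=18
2. join G+Y (d=2, Q=-291/2) ⇒ GY; edges |G|=9/20, |Y|=31/20
  updated: d(C,GY)=18, d(GY,MV)=47/4, d(GY,N)=15/2, d(GY,S)=13, d(GY,Z)=41/2
3. join MV+S (d=11/2, Q=-487/4) ⇒ MSV; edges |MV|=91/32, |S|=85/32
  updated: d(C,MSV)=33/2, d(GY,MSV)=77/8, d(MSV,N)=13, d(MSV,Z)=65/4
4. join GY+MSV (d=77/8, Q=-657/8) ⇒ GMSVY; edges |GY|=233/48, |MSV|=229/48
  updated: d(C,GMSVY)=199/16, d(GMSVY,N)=87/16, d(GMSVY,Z)=217/16
5. join C+N (d=9, Q=-383/8) ⇒ CN; edges |C|=31/4, |N|=5/4
  updated: d(CN,GMSVY)=71/16, d(CN,Z)=21/2
6. join CN+GMSVY (d=71/16, Q=-57/2) ⇒ CGMNSVY; edges |CN|=11/16, |GMSVY|=15/4
  updated: d(CGMNSVY,Z)=157/16
7. join CGMNSVY+Z (d=157/16) ⇒ CGMNSVYZ; edges |CGMNSVY|=157/32, |Z|=157/32
final tree: (((C:31/4,N:5/4):11/16,((G:9/20,Y:31/20):233/48,((M:5/3,V:10/3):91/32,S:85/32):229/48):15/4):157/32,Z:157/32)
total length: 363/8

363/8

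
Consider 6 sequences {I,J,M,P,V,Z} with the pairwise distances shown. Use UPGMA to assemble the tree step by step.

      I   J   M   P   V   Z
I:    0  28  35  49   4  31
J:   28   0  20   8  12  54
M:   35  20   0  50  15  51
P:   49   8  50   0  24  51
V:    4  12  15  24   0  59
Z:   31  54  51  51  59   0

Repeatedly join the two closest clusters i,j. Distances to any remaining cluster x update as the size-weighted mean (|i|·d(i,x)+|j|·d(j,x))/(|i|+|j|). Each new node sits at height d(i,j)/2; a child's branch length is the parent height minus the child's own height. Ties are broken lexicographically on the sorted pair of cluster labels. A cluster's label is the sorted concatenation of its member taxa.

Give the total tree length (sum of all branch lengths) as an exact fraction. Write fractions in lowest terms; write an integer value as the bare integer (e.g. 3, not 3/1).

1659/20

1. join I+V (d=4) ⇒ IV; edges |I|=2, |V|=2
  updated: d(IV,J)=20, d(IV,M)=25, d(IV,P)=73/2, d(IV,Z)=45
2. join J+P (d=8) ⇒ JP; edges |J|=4, |P|=4
  updated: d(IV,JP)=113/4, d(JP,M)=35, d(JP,Z)=105/2
3. join IV+M (d=25) ⇒ IMV; edges |IV|=21/2, |M|=25/2
  updated: d(IMV,JP)=61/2, d(IMV,Z)=47
4. join IMV+JP (d=61/2) ⇒ IJMPV; edges |IMV|=11/4, |JP|=45/4
  updated: d(IJMPV,Z)=246/5
5. join IJMPV+Z (d=246/5) ⇒ IJMPVZ; edges |IJMPV|=187/20, |Z|=123/5
final tree: ((((I:2,V:2):21/2,M:25/2):11/4,(J:4,P:4):45/4):187/20,Z:123/5)
total length: 1659/20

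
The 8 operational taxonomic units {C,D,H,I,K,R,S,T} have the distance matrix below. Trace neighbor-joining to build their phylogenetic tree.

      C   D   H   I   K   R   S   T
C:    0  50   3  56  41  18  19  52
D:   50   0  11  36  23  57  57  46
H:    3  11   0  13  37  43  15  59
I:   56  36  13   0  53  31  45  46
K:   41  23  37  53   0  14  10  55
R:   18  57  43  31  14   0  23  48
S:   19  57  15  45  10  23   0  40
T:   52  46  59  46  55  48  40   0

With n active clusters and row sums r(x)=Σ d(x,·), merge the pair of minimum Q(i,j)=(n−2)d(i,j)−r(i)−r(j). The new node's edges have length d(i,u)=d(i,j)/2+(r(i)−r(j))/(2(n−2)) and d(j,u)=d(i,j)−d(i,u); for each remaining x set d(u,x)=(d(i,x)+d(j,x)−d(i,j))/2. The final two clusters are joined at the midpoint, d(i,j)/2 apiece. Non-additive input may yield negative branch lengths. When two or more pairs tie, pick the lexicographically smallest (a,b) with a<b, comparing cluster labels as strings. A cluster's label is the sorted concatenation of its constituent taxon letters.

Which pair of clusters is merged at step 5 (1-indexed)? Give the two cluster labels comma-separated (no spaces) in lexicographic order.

CHKRS,I

1. join C+H (d=3, Q=-402) ⇒ CH; edges |C|=19/3, |H|=-10/3
  updated: d(CH,D)=29, d(CH,I)=33, d(CH,K)=75/2, d(CH,R)=29, d(CH,S)=31/2, d(CH,T)=54
2. join K+S (d=10, Q=-333) ⇒ KS; edges |K|=26/5, |S|=24/5
  updated: d(CH,KS)=43/2, d(D,KS)=35, d(I,KS)=44, d(KS,R)=27/2, d(KS,T)=85/2
3. join KS+R (d=27/2, Q=-281) ⇒ KRS; edges |KS|=4, |R|=19/2
  updated: d(CH,KRS)=37/2, d(D,KRS)=157/4, d(I,KRS)=123/4, d(KRS,T)=77/2
4. join CH+KRS (d=37/2, Q=-206) ⇒ CHKRS; edges |CH|=21/2, |KRS|=8
  updated: d(CHKRS,D)=199/8, d(CHKRS,I)=181/8, d(CHKRS,T)=37
5. join CHKRS+I (d=181/8, Q=-1151/8) ⇒ CHIKRS; edges |CHKRS|=201/32, |I|=523/32
  updated: d(CHIKRS,D)=153/8, d(CHIKRS,T)=483/16
6. join CHIKRS+D (d=153/8, Q=-1525/16) ⇒ CDHIKRS; edges |CHIKRS|=53/32, |D|=559/32
  updated: d(CDHIKRS,T)=913/32
7. join CDHIKRS+T (d=913/32) ⇒ CDHIKRST; edges |CDHIKRS|=913/64, |T|=913/64
final tree: (((((C:19/3,H:-10/3):21/2,((K:26/5,S:24/5):4,R:19/2):8):201/32,I:523/32):53/32,D:559/32):913/64,T:913/64)
total length: 3689/32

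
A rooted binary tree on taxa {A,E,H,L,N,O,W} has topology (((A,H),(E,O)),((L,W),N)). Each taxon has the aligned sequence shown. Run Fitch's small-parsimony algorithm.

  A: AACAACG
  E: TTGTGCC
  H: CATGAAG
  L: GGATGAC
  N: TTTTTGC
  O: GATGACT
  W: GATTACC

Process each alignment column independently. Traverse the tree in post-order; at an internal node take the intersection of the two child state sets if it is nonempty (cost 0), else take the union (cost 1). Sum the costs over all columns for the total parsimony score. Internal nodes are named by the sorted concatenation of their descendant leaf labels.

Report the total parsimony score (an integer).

21

[col 0] AH: children A:{A}, H:{C} ∪→ {A,C}; cost 1
[col 0] EO: children E:{T}, O:{G} ∪→ {G,T}; cost 1
[col 0] AEHO: children AH:{A,C}, EO:{G,T} ∪→ {A,C,G,T}; cost 1
[col 0] LW: children L:{G}, W:{G} ∩→ {G}; cost 0
[col 0] LNW: children LW:{G}, N:{T} ∪→ {G,T}; cost 1
[col 0] AEHLNOW: children AEHO:{A,C,G,T}, LNW:{G,T} ∩→ {G,T}; cost 0
[col 1] AH: children A:{A}, H:{A} ∩→ {A}; cost 0
[col 1] EO: children E:{T}, O:{A} ∪→ {A,T}; cost 1
[col 1] AEHO: children AH:{A}, EO:{A,T} ∩→ {A}; cost 0
[col 1] LW: children L:{G}, W:{A} ∪→ {A,G}; cost 1
[col 1] LNW: children LW:{A,G}, N:{T} ∪→ {A,G,T}; cost 1
[col 1] AEHLNOW: children AEHO:{A}, LNW:{A,G,T} ∩→ {A}; cost 0
[col 2] AH: children A:{C}, H:{T} ∪→ {C,T}; cost 1
[col 2] EO: children E:{G}, O:{T} ∪→ {G,T}; cost 1
[col 2] AEHO: children AH:{C,T}, EO:{G,T} ∩→ {T}; cost 0
[col 2] LW: children L:{A}, W:{T} ∪→ {A,T}; cost 1
[col 2] LNW: children LW:{A,T}, N:{T} ∩→ {T}; cost 0
[col 2] AEHLNOW: children AEHO:{T}, LNW:{T} ∩→ {T}; cost 0
[col 3] AH: children A:{A}, H:{G} ∪→ {A,G}; cost 1
[col 3] EO: children E:{T}, O:{G} ∪→ {G,T}; cost 1
[col 3] AEHO: children AH:{A,G}, EO:{G,T} ∩→ {G}; cost 0
[col 3] LW: children L:{T}, W:{T} ∩→ {T}; cost 0
[col 3] LNW: children LW:{T}, N:{T} ∩→ {T}; cost 0
[col 3] AEHLNOW: children AEHO:{G}, LNW:{T} ∪→ {G,T}; cost 1
[col 4] AH: children A:{A}, H:{A} ∩→ {A}; cost 0
[col 4] EO: children E:{G}, O:{A} ∪→ {A,G}; cost 1
[col 4] AEHO: children AH:{A}, EO:{A,G} ∩→ {A}; cost 0
[col 4] LW: children L:{G}, W:{A} ∪→ {A,G}; cost 1
[col 4] LNW: children LW:{A,G}, N:{T} ∪→ {A,G,T}; cost 1
[col 4] AEHLNOW: children AEHO:{A}, LNW:{A,G,T} ∩→ {A}; cost 0
[col 5] AH: children A:{C}, H:{A} ∪→ {A,C}; cost 1
[col 5] EO: children E:{C}, O:{C} ∩→ {C}; cost 0
[col 5] AEHO: children AH:{A,C}, EO:{C} ∩→ {C}; cost 0
[col 5] LW: children L:{A}, W:{C} ∪→ {A,C}; cost 1
[col 5] LNW: children LW:{A,C}, N:{G} ∪→ {A,C,G}; cost 1
[col 5] AEHLNOW: children AEHO:{C}, LNW:{A,C,G} ∩→ {C}; cost 0
[col 6] AH: children A:{G}, H:{G} ∩→ {G}; cost 0
[col 6] EO: children E:{C}, O:{T} ∪→ {C,T}; cost 1
[col 6] AEHO: children AH:{G}, EO:{C,T} ∪→ {C,G,T}; cost 1
[col 6] LW: children L:{C}, W:{C} ∩→ {C}; cost 0
[col 6] LNW: children LW:{C}, N:{C} ∩→ {C}; cost 0
[col 6] AEHLNOW: children AEHO:{C,G,T}, LNW:{C} ∩→ {C}; cost 0
per-site changes: [4, 3, 3, 3, 3, 3, 2]; total = 21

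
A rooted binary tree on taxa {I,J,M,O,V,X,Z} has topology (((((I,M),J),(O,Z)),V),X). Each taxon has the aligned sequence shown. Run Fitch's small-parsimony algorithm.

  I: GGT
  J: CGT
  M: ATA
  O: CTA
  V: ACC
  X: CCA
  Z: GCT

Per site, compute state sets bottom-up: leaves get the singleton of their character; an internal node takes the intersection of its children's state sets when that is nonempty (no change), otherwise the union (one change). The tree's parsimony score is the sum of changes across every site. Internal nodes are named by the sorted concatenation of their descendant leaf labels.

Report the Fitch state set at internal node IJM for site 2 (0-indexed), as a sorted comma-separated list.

T

site 0, node IM: I={G} ∪ M={A} → {A,G} (+1)
site 0, node IJM: IM={A,G} ∪ J={C} → {A,C,G} (+1)
site 0, node OZ: O={C} ∪ Z={G} → {C,G} (+1)
site 0, node IJMOZ: IJM={A,C,G} ∩ OZ={C,G} → {C,G} (+0)
site 0, node IJMOVZ: IJMOZ={C,G} ∪ V={A} → {A,C,G} (+1)
site 0, node IJMOVXZ: IJMOVZ={A,C,G} ∩ X={C} → {C} (+0)
site 1, node IM: I={G} ∪ M={T} → {G,T} (+1)
site 1, node IJM: IM={G,T} ∩ J={G} → {G} (+0)
site 1, node OZ: O={T} ∪ Z={C} → {C,T} (+1)
site 1, node IJMOZ: IJM={G} ∪ OZ={C,T} → {C,G,T} (+1)
site 1, node IJMOVZ: IJMOZ={C,G,T} ∩ V={C} → {C} (+0)
site 1, node IJMOVXZ: IJMOVZ={C} ∩ X={C} → {C} (+0)
site 2, node IM: I={T} ∪ M={A} → {A,T} (+1)
site 2, node IJM: IM={A,T} ∩ J={T} → {T} (+0)
site 2, node OZ: O={A} ∪ Z={T} → {A,T} (+1)
site 2, node IJMOZ: IJM={T} ∩ OZ={A,T} → {T} (+0)
site 2, node IJMOVZ: IJMOZ={T} ∪ V={C} → {C,T} (+1)
site 2, node IJMOVXZ: IJMOVZ={C,T} ∪ X={A} → {A,C,T} (+1)
per-site changes: [4, 3, 4]; total = 11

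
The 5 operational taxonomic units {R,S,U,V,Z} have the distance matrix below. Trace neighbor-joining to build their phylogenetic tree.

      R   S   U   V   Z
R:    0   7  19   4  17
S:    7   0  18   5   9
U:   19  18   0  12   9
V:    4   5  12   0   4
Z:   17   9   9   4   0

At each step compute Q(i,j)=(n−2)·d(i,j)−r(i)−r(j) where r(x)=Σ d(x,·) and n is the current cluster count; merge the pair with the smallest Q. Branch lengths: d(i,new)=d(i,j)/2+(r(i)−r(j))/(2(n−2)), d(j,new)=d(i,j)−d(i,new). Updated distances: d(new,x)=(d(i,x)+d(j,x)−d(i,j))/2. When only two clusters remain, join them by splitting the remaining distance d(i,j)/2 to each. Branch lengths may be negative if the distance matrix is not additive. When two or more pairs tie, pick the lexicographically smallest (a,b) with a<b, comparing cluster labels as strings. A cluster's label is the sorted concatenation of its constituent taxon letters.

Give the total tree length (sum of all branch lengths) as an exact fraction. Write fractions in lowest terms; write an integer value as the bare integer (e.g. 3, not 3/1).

iteration 1: select U,Z (d=9, Q=-70); attach at lengths (23/3, 4/3); label the merged cluster UZ
  updated: d(R,UZ)=27/2, d(S,UZ)=9, d(UZ,V)=7/2
iteration 2: select R,S (d=7, Q=-63/2); attach at lengths (35/8, 21/8); label the merged cluster RS
  updated: d(RS,UZ)=31/4, d(RS,V)=1
iteration 3: select RS,UZ (d=31/4, Q=-49/4); attach at lengths (21/8, 41/8); label the merged cluster RSUZ
  updated: d(RSUZ,V)=-13/8
iteration 4: select RSUZ,V (d=-13/8); attach at lengths (-13/16, -13/16); label the merged cluster RSUVZ
final tree: (((R:35/8,S:21/8):21/8,(U:23/3,Z:4/3):41/8):-13/16,V:-13/16)
total length: 177/8

177/8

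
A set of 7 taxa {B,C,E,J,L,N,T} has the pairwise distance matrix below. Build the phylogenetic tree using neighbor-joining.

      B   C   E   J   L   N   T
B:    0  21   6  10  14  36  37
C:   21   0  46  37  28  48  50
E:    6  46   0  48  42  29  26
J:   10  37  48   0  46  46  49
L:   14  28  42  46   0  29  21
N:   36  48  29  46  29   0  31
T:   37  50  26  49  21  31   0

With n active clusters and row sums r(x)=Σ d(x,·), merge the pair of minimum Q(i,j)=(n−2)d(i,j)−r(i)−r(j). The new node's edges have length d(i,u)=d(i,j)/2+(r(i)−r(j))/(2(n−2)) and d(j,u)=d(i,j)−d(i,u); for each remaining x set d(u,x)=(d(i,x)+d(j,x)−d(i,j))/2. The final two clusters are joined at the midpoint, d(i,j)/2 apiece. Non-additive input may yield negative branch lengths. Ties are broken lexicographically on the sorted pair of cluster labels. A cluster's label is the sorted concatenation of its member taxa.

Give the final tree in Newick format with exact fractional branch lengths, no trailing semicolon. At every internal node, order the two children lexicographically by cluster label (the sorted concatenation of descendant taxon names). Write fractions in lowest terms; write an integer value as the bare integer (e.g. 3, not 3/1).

step 1: merge (B,J) at d=10, Q=-310; branch lengths B→-31/5, J→81/5; new cluster BJ
  updated: d(BJ,C)=24, d(BJ,E)=22, d(BJ,L)=25, d(BJ,N)=36, d(BJ,T)=38
step 2: merge (BJ,C) at d=24, Q=-245; branch lengths BJ→45/8, C→147/8; new cluster BCJ
  updated: d(BCJ,E)=22, d(BCJ,L)=29/2, d(BCJ,N)=30, d(BCJ,T)=32
step 3: merge (BCJ,L) at d=29/2, Q=-323/2; branch lengths BCJ→71/12, L→103/12; new cluster BCJL
  updated: d(BCJL,E)=99/4, d(BCJL,N)=89/4, d(BCJL,T)=77/4
step 4: merge (BCJL,N) at d=89/4, Q=-104; branch lengths BCJL→57/8, N→121/8; new cluster BCJLN
  updated: d(BCJLN,E)=63/4, d(BCJLN,T)=14
step 5: merge (BCJLN,E) at d=63/4, Q=-223/4; branch lengths BCJLN→15/8, E→111/8; new cluster BCEJLN
  updated: d(BCEJLN,T)=97/8
step 6: merge (BCEJLN,T) at d=97/8; branch lengths BCEJLN→97/16, T→97/16; new cluster BCEJLNT
final tree: ((((((B:-31/5,J:81/5):45/8,C:147/8):71/12,L:103/12):57/8,N:121/8):15/8,E:111/8):97/16,T:97/16)
total length: 789/8

((((((B:-31/5,J:81/5):45/8,C:147/8):71/12,L:103/12):57/8,N:121/8):15/8,E:111/8):97/16,T:97/16)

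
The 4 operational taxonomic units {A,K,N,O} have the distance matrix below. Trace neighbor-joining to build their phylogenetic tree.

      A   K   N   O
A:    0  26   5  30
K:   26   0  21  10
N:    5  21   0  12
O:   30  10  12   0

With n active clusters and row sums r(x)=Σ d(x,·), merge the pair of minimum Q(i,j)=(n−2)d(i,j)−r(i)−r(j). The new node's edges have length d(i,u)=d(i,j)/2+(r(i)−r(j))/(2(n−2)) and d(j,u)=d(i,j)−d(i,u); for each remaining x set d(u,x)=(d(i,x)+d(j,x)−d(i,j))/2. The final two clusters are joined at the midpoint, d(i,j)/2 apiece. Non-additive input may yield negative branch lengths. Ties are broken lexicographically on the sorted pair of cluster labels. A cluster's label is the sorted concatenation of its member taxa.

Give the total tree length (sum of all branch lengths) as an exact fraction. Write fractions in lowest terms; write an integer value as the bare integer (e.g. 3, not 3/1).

step 1: merge (A,N) at d=5, Q=-89; branch lengths A→33/4, N→-13/4; new cluster AN
  updated: d(AN,K)=21, d(AN,O)=37/2
step 2: merge (AN,K) at d=21, Q=-99/2; branch lengths AN→59/4, K→25/4; new cluster AKN
  updated: d(AKN,O)=15/4
step 3: merge (AKN,O) at d=15/4; branch lengths AKN→15/8, O→15/8; new cluster AKNO
final tree: (((A:33/4,N:-13/4):59/4,K:25/4):15/8,O:15/8)
total length: 119/4

119/4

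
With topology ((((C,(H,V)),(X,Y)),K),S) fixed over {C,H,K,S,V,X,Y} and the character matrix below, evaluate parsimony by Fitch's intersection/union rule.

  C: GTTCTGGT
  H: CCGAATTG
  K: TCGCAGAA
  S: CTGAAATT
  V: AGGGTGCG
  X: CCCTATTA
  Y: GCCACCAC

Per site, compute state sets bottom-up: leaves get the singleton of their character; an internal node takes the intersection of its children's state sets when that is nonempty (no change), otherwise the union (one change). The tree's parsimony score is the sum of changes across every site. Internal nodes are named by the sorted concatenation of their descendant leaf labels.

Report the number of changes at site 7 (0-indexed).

4

[col 0] HV: children H:{C}, V:{A} ∪→ {A,C}; cost 1
[col 0] CHV: children C:{G}, HV:{A,C} ∪→ {A,C,G}; cost 1
[col 0] XY: children X:{C}, Y:{G} ∪→ {C,G}; cost 1
[col 0] CHVXY: children CHV:{A,C,G}, XY:{C,G} ∩→ {C,G}; cost 0
[col 0] CHKVXY: children CHVXY:{C,G}, K:{T} ∪→ {C,G,T}; cost 1
[col 0] CHKSVXY: children CHKVXY:{C,G,T}, S:{C} ∩→ {C}; cost 0
[col 1] HV: children H:{C}, V:{G} ∪→ {C,G}; cost 1
[col 1] CHV: children C:{T}, HV:{C,G} ∪→ {C,G,T}; cost 1
[col 1] XY: children X:{C}, Y:{C} ∩→ {C}; cost 0
[col 1] CHVXY: children CHV:{C,G,T}, XY:{C} ∩→ {C}; cost 0
[col 1] CHKVXY: children CHVXY:{C}, K:{C} ∩→ {C}; cost 0
[col 1] CHKSVXY: children CHKVXY:{C}, S:{T} ∪→ {C,T}; cost 1
[col 2] HV: children H:{G}, V:{G} ∩→ {G}; cost 0
[col 2] CHV: children C:{T}, HV:{G} ∪→ {G,T}; cost 1
[col 2] XY: children X:{C}, Y:{C} ∩→ {C}; cost 0
[col 2] CHVXY: children CHV:{G,T}, XY:{C} ∪→ {C,G,T}; cost 1
[col 2] CHKVXY: children CHVXY:{C,G,T}, K:{G} ∩→ {G}; cost 0
[col 2] CHKSVXY: children CHKVXY:{G}, S:{G} ∩→ {G}; cost 0
[col 3] HV: children H:{A}, V:{G} ∪→ {A,G}; cost 1
[col 3] CHV: children C:{C}, HV:{A,G} ∪→ {A,C,G}; cost 1
[col 3] XY: children X:{T}, Y:{A} ∪→ {A,T}; cost 1
[col 3] CHVXY: children CHV:{A,C,G}, XY:{A,T} ∩→ {A}; cost 0
[col 3] CHKVXY: children CHVXY:{A}, K:{C} ∪→ {A,C}; cost 1
[col 3] CHKSVXY: children CHKVXY:{A,C}, S:{A} ∩→ {A}; cost 0
[col 4] HV: children H:{A}, V:{T} ∪→ {A,T}; cost 1
[col 4] CHV: children C:{T}, HV:{A,T} ∩→ {T}; cost 0
[col 4] XY: children X:{A}, Y:{C} ∪→ {A,C}; cost 1
[col 4] CHVXY: children CHV:{T}, XY:{A,C} ∪→ {A,C,T}; cost 1
[col 4] CHKVXY: children CHVXY:{A,C,T}, K:{A} ∩→ {A}; cost 0
[col 4] CHKSVXY: children CHKVXY:{A}, S:{A} ∩→ {A}; cost 0
[col 5] HV: children H:{T}, V:{G} ∪→ {G,T}; cost 1
[col 5] CHV: children C:{G}, HV:{G,T} ∩→ {G}; cost 0
[col 5] XY: children X:{T}, Y:{C} ∪→ {C,T}; cost 1
[col 5] CHVXY: children CHV:{G}, XY:{C,T} ∪→ {C,G,T}; cost 1
[col 5] CHKVXY: children CHVXY:{C,G,T}, K:{G} ∩→ {G}; cost 0
[col 5] CHKSVXY: children CHKVXY:{G}, S:{A} ∪→ {A,G}; cost 1
[col 6] HV: children H:{T}, V:{C} ∪→ {C,T}; cost 1
[col 6] CHV: children C:{G}, HV:{C,T} ∪→ {C,G,T}; cost 1
[col 6] XY: children X:{T}, Y:{A} ∪→ {A,T}; cost 1
[col 6] CHVXY: children CHV:{C,G,T}, XY:{A,T} ∩→ {T}; cost 0
[col 6] CHKVXY: children CHVXY:{T}, K:{A} ∪→ {A,T}; cost 1
[col 6] CHKSVXY: children CHKVXY:{A,T}, S:{T} ∩→ {T}; cost 0
[col 7] HV: children H:{G}, V:{G} ∩→ {G}; cost 0
[col 7] CHV: children C:{T}, HV:{G} ∪→ {G,T}; cost 1
[col 7] XY: children X:{A}, Y:{C} ∪→ {A,C}; cost 1
[col 7] CHVXY: children CHV:{G,T}, XY:{A,C} ∪→ {A,C,G,T}; cost 1
[col 7] CHKVXY: children CHVXY:{A,C,G,T}, K:{A} ∩→ {A}; cost 0
[col 7] CHKSVXY: children CHKVXY:{A}, S:{T} ∪→ {A,T}; cost 1
per-site changes: [4, 3, 2, 4, 3, 4, 4, 4]; total = 28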